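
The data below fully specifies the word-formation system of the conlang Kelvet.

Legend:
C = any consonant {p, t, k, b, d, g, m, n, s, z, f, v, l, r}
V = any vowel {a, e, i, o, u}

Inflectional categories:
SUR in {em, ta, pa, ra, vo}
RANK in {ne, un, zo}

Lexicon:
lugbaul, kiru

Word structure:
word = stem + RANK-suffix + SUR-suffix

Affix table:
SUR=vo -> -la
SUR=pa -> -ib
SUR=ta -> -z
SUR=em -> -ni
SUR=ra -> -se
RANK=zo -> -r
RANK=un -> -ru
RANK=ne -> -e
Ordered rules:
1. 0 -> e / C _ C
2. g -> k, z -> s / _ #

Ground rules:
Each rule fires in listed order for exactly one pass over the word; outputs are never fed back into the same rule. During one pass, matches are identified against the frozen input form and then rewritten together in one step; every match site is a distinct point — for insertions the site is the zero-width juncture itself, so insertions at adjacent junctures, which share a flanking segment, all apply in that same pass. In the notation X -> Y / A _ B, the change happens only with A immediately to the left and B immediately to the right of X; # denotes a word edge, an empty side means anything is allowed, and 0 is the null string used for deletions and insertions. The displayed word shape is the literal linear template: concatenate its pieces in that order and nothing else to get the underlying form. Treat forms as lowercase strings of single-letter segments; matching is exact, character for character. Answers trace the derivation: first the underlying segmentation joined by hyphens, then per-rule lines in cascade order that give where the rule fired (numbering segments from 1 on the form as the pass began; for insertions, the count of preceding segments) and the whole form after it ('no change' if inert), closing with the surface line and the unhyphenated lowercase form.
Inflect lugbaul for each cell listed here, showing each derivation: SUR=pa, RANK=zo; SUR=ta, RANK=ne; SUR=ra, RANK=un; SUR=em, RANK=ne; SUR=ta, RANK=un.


cell SUR=pa, RANK=zo:
underlying: lugbaul-r-ib
1. 0 -> e / C _ C: inserts after position(s) 3, 7: lugebaulerib
2. g -> k, z -> s / _ #: no change
surface: lugebaulerib

cell SUR=ta, RANK=ne:
underlying: lugbaul-e-z
1. 0 -> e / C _ C: inserts after position(s) 3: lugebaulez
2. g -> k, z -> s / _ #: fires at position(s) 10: lugebaules
surface: lugebaules

cell SUR=ra, RANK=un:
underlying: lugbaul-ru-se
1. 0 -> e / C _ C: inserts after position(s) 3, 7: lugebauleruse
2. g -> k, z -> s / _ #: no change
surface: lugebauleruse

cell SUR=em, RANK=ne:
underlying: lugbaul-e-ni
1. 0 -> e / C _ C: inserts after position(s) 3: lugebauleni
2. g -> k, z -> s / _ #: no change
surface: lugebauleni

cell SUR=ta, RANK=un:
underlying: lugbaul-ru-z
1. 0 -> e / C _ C: inserts after position(s) 3, 7: lugebauleruz
2. g -> k, z -> s / _ #: fires at position(s) 12: lugebaulerus
surface: lugebaulerus


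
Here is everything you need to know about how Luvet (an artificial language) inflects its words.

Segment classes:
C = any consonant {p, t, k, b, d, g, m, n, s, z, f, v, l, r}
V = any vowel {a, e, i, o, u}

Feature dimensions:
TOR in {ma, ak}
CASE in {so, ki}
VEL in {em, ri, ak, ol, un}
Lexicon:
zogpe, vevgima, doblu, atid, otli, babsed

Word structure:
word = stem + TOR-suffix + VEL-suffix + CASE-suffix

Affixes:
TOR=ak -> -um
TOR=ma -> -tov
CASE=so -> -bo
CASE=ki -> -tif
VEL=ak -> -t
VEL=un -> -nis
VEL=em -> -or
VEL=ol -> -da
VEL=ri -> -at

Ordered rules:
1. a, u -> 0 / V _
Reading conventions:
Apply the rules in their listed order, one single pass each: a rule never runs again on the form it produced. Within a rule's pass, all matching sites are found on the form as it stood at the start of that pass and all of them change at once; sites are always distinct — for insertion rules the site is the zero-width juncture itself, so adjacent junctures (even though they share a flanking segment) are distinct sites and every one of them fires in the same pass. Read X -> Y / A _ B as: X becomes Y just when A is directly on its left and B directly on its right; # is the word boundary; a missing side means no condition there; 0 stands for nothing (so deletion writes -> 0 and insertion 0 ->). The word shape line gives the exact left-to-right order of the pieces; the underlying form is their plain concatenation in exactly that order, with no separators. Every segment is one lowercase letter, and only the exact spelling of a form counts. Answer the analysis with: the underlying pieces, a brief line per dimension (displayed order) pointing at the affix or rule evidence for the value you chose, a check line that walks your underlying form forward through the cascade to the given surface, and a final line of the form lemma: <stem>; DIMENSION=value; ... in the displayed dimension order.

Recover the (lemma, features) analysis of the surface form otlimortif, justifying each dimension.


underlying: otli-um-or-tif
TOR=ak - signalled by the affix -um
CASE=ki - signalled by the affix -tif
VEL=em - signalled by the affix -or
check: otliumortif -> otlimortif
lemma: otli; TOR=ak; CASE=ki; VEL=em


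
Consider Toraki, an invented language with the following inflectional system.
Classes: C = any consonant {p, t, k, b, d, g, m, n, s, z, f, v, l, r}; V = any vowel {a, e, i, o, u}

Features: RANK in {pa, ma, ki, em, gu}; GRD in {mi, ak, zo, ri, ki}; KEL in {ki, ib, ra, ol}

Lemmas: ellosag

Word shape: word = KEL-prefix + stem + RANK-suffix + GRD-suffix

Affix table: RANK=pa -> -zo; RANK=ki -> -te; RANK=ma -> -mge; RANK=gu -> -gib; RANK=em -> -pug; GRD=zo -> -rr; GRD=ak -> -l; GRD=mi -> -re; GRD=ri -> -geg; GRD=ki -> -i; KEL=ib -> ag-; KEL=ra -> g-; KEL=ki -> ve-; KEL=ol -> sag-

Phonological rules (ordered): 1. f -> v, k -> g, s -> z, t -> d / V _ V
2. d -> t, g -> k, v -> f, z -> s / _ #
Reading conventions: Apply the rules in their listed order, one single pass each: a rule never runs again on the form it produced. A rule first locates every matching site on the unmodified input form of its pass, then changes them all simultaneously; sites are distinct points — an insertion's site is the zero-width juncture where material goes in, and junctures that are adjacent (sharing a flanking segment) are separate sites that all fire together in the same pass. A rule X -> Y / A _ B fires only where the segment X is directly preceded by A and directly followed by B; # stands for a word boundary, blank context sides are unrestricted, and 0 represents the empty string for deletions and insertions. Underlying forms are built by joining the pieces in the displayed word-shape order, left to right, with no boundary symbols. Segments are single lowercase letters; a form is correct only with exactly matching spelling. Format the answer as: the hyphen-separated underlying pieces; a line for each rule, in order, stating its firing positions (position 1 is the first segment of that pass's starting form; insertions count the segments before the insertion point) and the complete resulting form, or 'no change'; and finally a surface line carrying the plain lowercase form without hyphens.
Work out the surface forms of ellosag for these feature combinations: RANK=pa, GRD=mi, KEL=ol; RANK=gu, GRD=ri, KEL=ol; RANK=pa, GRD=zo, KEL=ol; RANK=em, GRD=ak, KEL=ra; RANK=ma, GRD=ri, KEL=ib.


cell RANK=pa, GRD=mi, KEL=ol:
underlying: sag-ellosag-zo-re
1. f -> v, k -> g, s -> z, t -> d / V _ V: fires at position(s) 8: sagellozagzore
2. d -> t, g -> k, v -> f, z -> s / _ #: no change
surface: sagellozagzore

cell RANK=gu, GRD=ri, KEL=ol:
underlying: sag-ellosag-gib-geg
1. f -> v, k -> g, s -> z, t -> d / V _ V: fires at position(s) 8: sagellozaggibgeg
2. d -> t, g -> k, v -> f, z -> s / _ #: fires at position(s) 16: sagellozaggibgek
surface: sagellozaggibgek

cell RANK=pa, GRD=zo, KEL=ol:
underlying: sag-ellosag-zo-rr
1. f -> v, k -> g, s -> z, t -> d / V _ V: fires at position(s) 8: sagellozagzorr
2. d -> t, g -> k, v -> f, z -> s / _ #: no change
surface: sagellozagzorr

cell RANK=em, GRD=ak, KEL=ra:
underlying: g-ellosag-pug-l
1. f -> v, k -> g, s -> z, t -> d / V _ V: fires at position(s) 6: gellozagpugl
2. d -> t, g -> k, v -> f, z -> s / _ #: no change
surface: gellozagpugl

cell RANK=ma, GRD=ri, KEL=ib:
underlying: ag-ellosag-mge-geg
1. f -> v, k -> g, s -> z, t -> d / V _ V: fires at position(s) 7: agellozagmgegeg
2. d -> t, g -> k, v -> f, z -> s / _ #: fires at position(s) 15: agellozagmgegek
surface: agellozagmgegek


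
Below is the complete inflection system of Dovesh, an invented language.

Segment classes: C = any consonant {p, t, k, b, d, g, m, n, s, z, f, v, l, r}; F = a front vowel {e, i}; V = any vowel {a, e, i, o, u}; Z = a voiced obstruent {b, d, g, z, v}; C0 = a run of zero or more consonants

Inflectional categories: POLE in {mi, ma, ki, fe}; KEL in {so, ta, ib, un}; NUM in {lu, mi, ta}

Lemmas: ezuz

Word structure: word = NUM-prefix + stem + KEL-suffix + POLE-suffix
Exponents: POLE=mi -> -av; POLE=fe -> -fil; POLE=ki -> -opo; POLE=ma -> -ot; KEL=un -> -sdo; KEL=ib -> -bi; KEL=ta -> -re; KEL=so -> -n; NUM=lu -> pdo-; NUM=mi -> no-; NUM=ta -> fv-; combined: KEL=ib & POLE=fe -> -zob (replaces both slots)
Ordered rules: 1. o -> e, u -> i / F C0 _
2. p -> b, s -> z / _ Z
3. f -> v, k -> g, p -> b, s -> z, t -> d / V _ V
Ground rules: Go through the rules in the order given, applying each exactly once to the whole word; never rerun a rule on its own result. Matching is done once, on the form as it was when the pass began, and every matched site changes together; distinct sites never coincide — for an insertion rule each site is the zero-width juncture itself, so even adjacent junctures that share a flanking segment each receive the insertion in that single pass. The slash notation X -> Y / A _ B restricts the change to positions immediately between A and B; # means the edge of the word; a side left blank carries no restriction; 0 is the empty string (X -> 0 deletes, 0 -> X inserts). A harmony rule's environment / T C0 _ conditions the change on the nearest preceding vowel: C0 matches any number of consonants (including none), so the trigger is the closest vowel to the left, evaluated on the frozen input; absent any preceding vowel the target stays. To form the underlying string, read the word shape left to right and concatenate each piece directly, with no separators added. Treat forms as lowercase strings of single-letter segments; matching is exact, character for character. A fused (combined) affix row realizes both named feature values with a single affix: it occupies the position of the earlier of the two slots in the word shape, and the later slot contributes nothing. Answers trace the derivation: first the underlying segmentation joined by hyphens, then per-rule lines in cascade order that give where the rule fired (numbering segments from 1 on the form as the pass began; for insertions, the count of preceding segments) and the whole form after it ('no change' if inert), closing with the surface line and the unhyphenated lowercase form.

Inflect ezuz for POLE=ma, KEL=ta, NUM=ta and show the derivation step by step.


underlying: fv-ezuz-re-ot
1. o -> e, u -> i / F C0 _: fires at position(s) 5, 9: fvezizreet
2. p -> b, s -> z / _ Z: no change
3. f -> v, k -> g, p -> b, s -> z, t -> d / V _ V: no change
surface: fvezizreet


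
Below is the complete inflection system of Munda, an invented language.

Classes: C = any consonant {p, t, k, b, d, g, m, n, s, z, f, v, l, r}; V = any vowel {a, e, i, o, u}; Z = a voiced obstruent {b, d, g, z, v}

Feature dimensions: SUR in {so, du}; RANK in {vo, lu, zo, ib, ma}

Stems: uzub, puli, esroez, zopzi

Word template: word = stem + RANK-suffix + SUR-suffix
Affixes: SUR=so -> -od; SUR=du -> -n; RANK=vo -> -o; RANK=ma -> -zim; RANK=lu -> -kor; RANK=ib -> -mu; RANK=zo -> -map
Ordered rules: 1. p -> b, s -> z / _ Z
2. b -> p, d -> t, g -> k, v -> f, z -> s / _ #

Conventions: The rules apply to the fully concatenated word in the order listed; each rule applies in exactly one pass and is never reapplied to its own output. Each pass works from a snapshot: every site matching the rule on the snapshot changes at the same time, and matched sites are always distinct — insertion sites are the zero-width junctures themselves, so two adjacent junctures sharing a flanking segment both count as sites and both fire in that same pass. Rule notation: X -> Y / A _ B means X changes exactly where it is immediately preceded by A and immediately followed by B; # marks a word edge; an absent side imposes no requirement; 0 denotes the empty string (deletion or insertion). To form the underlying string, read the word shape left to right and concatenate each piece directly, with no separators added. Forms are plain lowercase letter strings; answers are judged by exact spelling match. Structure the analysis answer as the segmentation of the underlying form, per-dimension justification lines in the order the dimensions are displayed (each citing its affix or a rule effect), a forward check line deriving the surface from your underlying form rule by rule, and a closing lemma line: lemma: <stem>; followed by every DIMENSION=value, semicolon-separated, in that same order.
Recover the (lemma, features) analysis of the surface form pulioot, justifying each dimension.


underlying: puli-o-od
SUR=so - signalled by the affix -od
RANK=vo - signalled by the affix -o
check: puliood -> puliood -> pulioot
lemma: puli; SUR=so; RANK=vo


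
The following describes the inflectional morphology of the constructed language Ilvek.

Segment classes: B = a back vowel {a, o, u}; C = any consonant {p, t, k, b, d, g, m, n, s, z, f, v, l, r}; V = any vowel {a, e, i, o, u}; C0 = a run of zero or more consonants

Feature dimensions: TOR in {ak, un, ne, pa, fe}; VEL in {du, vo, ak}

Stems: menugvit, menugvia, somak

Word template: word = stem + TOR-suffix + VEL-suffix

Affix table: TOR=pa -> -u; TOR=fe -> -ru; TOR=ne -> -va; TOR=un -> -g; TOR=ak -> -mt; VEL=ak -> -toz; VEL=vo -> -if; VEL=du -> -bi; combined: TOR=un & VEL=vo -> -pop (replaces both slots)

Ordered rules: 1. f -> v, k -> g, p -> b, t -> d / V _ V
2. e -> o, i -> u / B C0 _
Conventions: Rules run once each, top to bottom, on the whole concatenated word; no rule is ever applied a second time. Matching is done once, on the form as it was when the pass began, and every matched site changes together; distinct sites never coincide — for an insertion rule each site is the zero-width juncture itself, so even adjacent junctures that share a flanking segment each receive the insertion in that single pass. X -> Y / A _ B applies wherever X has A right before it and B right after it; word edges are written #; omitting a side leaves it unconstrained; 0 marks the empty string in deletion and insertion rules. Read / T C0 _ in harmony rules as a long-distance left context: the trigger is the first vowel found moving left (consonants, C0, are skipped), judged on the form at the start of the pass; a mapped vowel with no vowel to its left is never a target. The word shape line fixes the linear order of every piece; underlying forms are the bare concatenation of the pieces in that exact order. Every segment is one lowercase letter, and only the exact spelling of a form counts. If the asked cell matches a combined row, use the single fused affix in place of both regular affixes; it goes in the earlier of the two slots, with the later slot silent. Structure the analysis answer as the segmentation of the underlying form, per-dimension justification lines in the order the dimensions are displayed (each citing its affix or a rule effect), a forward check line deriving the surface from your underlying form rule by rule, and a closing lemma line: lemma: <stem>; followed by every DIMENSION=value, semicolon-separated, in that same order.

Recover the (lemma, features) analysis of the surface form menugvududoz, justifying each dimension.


underlying: menugvit-u-toz
TOR=pa - signalled by the affix -u
VEL=ak - signalled by the affix -toz
check: menugvitutoz -> menugvidudoz -> menugvududoz
lemma: menugvit; TOR=pa; VEL=ak


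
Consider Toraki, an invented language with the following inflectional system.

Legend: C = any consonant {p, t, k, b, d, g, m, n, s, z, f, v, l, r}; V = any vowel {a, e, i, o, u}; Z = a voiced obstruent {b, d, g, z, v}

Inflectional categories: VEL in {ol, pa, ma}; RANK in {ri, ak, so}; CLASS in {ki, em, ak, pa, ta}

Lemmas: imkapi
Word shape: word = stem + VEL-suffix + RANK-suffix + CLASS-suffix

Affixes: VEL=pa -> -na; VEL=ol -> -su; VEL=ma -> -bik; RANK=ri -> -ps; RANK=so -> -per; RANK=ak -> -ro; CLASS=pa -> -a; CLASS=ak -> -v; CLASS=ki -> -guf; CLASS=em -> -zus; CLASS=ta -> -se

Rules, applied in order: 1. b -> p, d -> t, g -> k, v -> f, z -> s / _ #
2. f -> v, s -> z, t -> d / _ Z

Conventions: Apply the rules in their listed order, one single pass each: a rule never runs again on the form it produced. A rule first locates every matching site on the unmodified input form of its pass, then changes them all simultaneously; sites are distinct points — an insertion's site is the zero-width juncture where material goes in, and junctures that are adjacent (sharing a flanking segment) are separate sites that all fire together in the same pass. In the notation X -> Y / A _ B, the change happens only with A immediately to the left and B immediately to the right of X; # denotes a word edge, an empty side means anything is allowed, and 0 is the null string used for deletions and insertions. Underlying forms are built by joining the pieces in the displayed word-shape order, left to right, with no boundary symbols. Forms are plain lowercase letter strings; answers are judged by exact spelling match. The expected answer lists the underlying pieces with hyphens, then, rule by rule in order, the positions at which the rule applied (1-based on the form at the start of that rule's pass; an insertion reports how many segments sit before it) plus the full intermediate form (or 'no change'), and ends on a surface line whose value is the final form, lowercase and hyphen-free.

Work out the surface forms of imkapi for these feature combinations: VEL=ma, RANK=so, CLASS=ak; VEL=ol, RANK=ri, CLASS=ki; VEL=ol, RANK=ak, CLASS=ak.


cell VEL=ma, RANK=so, CLASS=ak:
underlying: imkapi-bik-per-v
1. b -> p, d -> t, g -> k, v -> f, z -> s / _ #: fires at position(s) 13: imkapibikperf
2. f -> v, s -> z, t -> d / _ Z: no change
surface: imkapibikperf

cell VEL=ol, RANK=ri, CLASS=ki:
underlying: imkapi-su-ps-guf
1. b -> p, d -> t, g -> k, v -> f, z -> s / _ #: no change
2. f -> v, s -> z, t -> d / _ Z: fires at position(s) 10: imkapisupzguf
surface: imkapisupzguf

cell VEL=ol, RANK=ak, CLASS=ak:
underlying: imkapi-su-ro-v
1. b -> p, d -> t, g -> k, v -> f, z -> s / _ #: fires at position(s) 11: imkapisurof
2. f -> v, s -> z, t -> d / _ Z: no change
surface: imkapisurof


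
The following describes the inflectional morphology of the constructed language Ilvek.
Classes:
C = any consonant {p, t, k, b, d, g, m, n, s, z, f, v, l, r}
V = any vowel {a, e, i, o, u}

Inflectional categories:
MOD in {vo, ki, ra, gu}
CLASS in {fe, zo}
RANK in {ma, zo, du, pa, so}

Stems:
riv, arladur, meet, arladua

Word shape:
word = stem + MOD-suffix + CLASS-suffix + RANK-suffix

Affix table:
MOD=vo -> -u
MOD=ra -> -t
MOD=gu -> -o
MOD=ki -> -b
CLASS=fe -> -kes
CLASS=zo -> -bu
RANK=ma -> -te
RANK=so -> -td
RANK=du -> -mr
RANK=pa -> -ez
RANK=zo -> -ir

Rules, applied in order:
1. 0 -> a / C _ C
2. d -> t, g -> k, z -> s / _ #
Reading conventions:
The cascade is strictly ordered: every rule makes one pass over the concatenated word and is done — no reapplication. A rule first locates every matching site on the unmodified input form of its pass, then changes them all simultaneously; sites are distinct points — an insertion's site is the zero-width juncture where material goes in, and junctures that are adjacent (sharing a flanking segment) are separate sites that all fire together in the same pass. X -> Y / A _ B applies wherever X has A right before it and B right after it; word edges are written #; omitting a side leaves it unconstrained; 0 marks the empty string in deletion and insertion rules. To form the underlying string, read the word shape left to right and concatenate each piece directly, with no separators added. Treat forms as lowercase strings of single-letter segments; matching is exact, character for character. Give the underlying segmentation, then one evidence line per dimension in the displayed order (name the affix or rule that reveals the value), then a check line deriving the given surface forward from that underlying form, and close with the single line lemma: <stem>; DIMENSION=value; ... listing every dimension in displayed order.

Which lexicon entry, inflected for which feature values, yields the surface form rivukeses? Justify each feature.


underlying: riv-u-kes-ez
MOD=vo - signalled by the affix -u
CLASS=fe - signalled by the affix -kes
RANK=pa - signalled by the affix -ez
check: rivukesez -> rivukesez -> rivukeses
lemma: riv; MOD=vo; CLASS=fe; RANK=pa


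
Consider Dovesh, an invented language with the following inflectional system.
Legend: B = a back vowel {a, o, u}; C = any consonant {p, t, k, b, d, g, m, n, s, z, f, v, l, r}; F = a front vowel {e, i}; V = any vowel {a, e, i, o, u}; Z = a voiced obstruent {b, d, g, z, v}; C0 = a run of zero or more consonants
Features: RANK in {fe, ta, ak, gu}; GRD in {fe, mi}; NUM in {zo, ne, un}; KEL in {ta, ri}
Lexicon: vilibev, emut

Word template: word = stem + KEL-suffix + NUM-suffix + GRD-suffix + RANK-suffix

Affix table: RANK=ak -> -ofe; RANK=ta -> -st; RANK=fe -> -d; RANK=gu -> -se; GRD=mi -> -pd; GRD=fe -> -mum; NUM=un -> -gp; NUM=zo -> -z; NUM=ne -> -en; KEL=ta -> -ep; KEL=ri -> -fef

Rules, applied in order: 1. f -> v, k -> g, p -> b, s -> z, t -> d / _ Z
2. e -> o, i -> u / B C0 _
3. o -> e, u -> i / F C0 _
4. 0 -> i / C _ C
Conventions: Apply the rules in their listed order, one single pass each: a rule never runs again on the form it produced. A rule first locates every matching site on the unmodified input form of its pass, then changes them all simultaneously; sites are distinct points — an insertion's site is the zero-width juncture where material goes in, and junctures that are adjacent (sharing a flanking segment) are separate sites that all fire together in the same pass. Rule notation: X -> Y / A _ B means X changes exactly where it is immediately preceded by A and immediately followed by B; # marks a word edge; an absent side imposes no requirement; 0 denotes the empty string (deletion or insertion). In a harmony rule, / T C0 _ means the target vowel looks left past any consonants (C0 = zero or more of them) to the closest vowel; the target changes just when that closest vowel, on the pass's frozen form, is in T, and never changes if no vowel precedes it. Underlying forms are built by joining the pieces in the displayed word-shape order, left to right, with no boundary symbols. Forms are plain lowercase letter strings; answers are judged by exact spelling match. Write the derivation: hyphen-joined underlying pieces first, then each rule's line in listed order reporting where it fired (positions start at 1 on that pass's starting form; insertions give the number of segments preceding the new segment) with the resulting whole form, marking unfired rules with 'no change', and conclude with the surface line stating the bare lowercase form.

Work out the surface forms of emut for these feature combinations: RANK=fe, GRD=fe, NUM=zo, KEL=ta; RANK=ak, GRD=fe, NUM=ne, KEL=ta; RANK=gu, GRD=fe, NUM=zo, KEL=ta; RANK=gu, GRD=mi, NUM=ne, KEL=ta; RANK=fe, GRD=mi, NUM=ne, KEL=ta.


cell RANK=fe, GRD=fe, NUM=zo, KEL=ta:
underlying: emut-ep-z-mum-d
1. f -> v, k -> g, p -> b, s -> z, t -> d / _ Z: fires at position(s) 6: emutebzmumd
2. e -> o, i -> u / B C0 _: fires at position(s) 5: emutobzmumd
3. o -> e, u -> i / F C0 _: fires at position(s) 3: emitobzmumd
4. 0 -> i / C _ C: inserts after position(s) 6, 7, 10: emitobizimumid
surface: emitobizimumid

cell RANK=ak, GRD=fe, NUM=ne, KEL=ta:
underlying: emut-ep-en-mum-ofe
1. f -> v, k -> g, p -> b, s -> z, t -> d / _ Z: no change
2. e -> o, i -> u / B C0 _: fires at position(s) 5, 14: emutopenmumofo
3. o -> e, u -> i / F C0 _: fires at position(s) 3, 10: emitopenmimofo
4. 0 -> i / C _ C: inserts after position(s) 8: emitopenimimofo
surface: emitopenimimofo

cell RANK=gu, GRD=fe, NUM=zo, KEL=ta:
underlying: emut-ep-z-mum-se
1. f -> v, k -> g, p -> b, s -> z, t -> d / _ Z: fires at position(s) 6: emutebzmumse
2. e -> o, i -> u / B C0 _: fires at position(s) 5, 12: emutobzmumso
3. o -> e, u -> i / F C0 _: fires at position(s) 3: emitobzmumso
4. 0 -> i / C _ C: inserts after position(s) 6, 7, 10: emitobizimumiso
surface: emitobizimumiso

cell RANK=gu, GRD=mi, NUM=ne, KEL=ta:
underlying: emut-ep-en-pd-se
1. f -> v, k -> g, p -> b, s -> z, t -> d / _ Z: fires at position(s) 9: emutepenbdse
2. e -> o, i -> u / B C0 _: fires at position(s) 5: emutopenbdse
3. o -> e, u -> i / F C0 _: fires at position(s) 3: emitopenbdse
4. 0 -> i / C _ C: inserts after position(s) 8, 9, 10: emitopenibidise
surface: emitopenibidise

cell RANK=fe, GRD=mi, NUM=ne, KEL=ta:
underlying: emut-ep-en-pd-d
1. f -> v, k -> g, p -> b, s -> z, t -> d / _ Z: fires at position(s) 9: emutepenbdd
2. e -> o, i -> u / B C0 _: fires at position(s) 5: emutopenbdd
3. o -> e, u -> i / F C0 _: fires at position(s) 3: emitopenbdd
4. 0 -> i / C _ C: inserts after position(s) 8, 9, 10: emitopenibidid
surface: emitopenibidid


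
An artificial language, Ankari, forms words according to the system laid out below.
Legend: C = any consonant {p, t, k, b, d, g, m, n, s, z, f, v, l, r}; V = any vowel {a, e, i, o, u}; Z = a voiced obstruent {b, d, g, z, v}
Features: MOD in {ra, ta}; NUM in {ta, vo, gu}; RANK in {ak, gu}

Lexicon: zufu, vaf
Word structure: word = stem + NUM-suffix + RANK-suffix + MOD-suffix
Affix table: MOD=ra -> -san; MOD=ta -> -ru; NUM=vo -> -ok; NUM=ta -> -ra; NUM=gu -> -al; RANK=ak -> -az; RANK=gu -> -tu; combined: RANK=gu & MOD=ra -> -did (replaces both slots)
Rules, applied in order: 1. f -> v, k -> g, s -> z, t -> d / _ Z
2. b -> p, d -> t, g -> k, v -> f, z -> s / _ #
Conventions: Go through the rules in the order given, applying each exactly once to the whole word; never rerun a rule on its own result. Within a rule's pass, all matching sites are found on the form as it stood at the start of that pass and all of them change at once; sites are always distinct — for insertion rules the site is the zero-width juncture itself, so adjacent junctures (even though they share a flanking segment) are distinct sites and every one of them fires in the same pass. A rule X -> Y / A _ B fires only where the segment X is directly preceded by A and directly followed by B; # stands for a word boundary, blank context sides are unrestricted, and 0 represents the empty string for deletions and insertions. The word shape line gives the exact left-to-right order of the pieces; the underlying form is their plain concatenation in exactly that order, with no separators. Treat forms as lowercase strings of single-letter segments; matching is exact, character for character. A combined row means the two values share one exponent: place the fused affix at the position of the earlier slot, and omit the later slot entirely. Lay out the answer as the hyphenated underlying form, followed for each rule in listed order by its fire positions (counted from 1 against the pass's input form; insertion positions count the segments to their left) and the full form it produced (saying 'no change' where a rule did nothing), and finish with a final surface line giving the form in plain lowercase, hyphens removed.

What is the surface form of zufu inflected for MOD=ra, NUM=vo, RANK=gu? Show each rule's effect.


underlying: zufu-ok-did
1. f -> v, k -> g, s -> z, t -> d / _ Z: fires at position(s) 6: zufuogdid
2. b -> p, d -> t, g -> k, v -> f, z -> s / _ #: fires at position(s) 9: zufuogdit
surface: zufuogdit


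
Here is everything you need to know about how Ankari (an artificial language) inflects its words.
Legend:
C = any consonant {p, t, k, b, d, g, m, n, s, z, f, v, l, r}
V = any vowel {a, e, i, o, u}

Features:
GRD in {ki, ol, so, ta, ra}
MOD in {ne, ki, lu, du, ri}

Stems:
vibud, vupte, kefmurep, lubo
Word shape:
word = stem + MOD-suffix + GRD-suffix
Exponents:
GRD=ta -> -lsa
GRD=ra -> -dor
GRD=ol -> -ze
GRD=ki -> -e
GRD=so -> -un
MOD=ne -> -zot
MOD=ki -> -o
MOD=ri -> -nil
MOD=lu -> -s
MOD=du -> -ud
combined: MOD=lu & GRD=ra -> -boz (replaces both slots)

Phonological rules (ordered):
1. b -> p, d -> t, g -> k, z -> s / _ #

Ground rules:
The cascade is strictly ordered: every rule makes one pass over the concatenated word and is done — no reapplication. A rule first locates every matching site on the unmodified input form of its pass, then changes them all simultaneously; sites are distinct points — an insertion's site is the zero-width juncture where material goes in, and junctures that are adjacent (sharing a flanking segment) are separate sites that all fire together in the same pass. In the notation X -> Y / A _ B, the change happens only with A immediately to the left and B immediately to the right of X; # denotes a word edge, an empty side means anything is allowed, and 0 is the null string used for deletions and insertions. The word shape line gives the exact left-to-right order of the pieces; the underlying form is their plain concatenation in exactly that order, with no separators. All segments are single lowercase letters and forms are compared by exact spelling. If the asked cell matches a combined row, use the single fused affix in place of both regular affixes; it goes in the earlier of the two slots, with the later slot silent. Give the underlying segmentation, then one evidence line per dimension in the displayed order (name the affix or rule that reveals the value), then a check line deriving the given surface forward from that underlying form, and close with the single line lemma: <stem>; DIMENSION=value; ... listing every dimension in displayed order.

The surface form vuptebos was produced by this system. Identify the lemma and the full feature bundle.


underlying: vupte-boz
GRD=ra - signalled by the combined affix row
MOD=lu - signalled by the combined affix row
check: vupteboz -> vuptebos
lemma: vupte; GRD=ra; MOD=lu


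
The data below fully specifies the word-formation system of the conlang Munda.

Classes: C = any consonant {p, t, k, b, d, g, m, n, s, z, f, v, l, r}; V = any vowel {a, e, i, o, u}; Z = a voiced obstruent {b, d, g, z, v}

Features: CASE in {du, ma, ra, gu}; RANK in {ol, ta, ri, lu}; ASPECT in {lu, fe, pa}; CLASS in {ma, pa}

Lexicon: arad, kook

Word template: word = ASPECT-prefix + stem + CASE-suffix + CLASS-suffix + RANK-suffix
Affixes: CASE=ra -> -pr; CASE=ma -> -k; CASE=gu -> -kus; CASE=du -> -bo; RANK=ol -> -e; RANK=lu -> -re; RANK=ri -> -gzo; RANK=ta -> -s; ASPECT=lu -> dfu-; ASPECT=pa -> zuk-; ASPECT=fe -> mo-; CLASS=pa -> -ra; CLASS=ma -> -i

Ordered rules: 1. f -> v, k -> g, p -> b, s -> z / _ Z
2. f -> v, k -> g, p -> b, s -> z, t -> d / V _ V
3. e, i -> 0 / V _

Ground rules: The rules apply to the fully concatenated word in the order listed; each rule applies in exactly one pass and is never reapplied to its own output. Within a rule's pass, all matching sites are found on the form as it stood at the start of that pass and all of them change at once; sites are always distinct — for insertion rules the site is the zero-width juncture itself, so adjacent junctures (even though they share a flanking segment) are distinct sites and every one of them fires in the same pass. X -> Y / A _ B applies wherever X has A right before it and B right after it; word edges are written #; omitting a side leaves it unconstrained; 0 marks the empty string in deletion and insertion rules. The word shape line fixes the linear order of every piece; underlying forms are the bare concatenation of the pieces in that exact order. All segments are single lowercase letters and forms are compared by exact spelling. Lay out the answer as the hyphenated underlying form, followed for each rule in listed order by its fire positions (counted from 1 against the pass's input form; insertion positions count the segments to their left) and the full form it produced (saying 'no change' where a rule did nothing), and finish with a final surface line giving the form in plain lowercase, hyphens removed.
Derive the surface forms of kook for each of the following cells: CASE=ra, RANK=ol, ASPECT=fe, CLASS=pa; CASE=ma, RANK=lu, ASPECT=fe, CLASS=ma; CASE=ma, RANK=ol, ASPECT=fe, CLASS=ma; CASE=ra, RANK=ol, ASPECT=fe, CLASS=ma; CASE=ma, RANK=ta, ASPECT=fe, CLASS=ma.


cell CASE=ra, RANK=ol, ASPECT=fe, CLASS=pa:
underlying: mo-kook-pr-ra-e
1. f -> v, k -> g, p -> b, s -> z / _ Z: no change
2. f -> v, k -> g, p -> b, s -> z, t -> d / V _ V: fires at position(s) 3: mogookprrae
3. e, i -> 0 / V _: fires at position(s) 11: mogookprra
surface: mogookprra

cell CASE=ma, RANK=lu, ASPECT=fe, CLASS=ma:
underlying: mo-kook-k-i-re
1. f -> v, k -> g, p -> b, s -> z / _ Z: no change
2. f -> v, k -> g, p -> b, s -> z, t -> d / V _ V: fires at position(s) 3: mogookkire
3. e, i -> 0 / V _: no change
surface: mogookkire

cell CASE=ma, RANK=ol, ASPECT=fe, CLASS=ma:
underlying: mo-kook-k-i-e
1. f -> v, k -> g, p -> b, s -> z / _ Z: no change
2. f -> v, k -> g, p -> b, s -> z, t -> d / V _ V: fires at position(s) 3: mogookkie
3. e, i -> 0 / V _: fires at position(s) 9: mogookki
surface: mogookki

cell CASE=ra, RANK=ol, ASPECT=fe, CLASS=ma:
underlying: mo-kook-pr-i-e
1. f -> v, k -> g, p -> b, s -> z / _ Z: no change
2. f -> v, k -> g, p -> b, s -> z, t -> d / V _ V: fires at position(s) 3: mogookprie
3. e, i -> 0 / V _: fires at position(s) 10: mogookpri
surface: mogookpri

cell CASE=ma, RANK=ta, ASPECT=fe, CLASS=ma:
underlying: mo-kook-k-i-s
1. f -> v, k -> g, p -> b, s -> z / _ Z: no change
2. f -> v, k -> g, p -> b, s -> z, t -> d / V _ V: fires at position(s) 3: mogookkis
3. e, i -> 0 / V _: no change
surface: mogookkis


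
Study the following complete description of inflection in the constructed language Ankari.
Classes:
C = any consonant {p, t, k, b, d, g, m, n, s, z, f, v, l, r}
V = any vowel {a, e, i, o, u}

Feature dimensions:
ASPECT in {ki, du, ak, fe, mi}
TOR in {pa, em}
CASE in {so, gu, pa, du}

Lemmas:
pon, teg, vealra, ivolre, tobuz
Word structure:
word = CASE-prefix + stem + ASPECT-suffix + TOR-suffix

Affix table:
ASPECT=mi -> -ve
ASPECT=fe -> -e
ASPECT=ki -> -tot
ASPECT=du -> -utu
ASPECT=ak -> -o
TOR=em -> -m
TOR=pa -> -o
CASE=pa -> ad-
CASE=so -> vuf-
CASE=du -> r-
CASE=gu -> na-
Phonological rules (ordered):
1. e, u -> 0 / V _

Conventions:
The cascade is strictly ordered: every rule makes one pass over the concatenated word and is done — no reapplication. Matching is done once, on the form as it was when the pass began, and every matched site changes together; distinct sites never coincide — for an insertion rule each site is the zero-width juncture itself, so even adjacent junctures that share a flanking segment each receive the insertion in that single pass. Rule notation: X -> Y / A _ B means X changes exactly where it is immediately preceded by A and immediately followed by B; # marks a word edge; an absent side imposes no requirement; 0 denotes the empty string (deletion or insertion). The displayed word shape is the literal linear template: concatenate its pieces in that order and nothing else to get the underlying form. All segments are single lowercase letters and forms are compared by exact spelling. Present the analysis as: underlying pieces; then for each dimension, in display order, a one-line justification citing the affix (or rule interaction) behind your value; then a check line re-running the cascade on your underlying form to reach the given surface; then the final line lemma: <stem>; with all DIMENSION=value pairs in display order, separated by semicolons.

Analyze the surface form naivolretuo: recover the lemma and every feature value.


underlying: na-ivolre-utu-o
ASPECT=du - signalled by the affix -utu
TOR=pa - signalled by the affix -o
CASE=gu - signalled by the affix na-
check: naivolreutuo -> naivolretuo
lemma: ivolre; ASPECT=du; TOR=pa; CASE=gu


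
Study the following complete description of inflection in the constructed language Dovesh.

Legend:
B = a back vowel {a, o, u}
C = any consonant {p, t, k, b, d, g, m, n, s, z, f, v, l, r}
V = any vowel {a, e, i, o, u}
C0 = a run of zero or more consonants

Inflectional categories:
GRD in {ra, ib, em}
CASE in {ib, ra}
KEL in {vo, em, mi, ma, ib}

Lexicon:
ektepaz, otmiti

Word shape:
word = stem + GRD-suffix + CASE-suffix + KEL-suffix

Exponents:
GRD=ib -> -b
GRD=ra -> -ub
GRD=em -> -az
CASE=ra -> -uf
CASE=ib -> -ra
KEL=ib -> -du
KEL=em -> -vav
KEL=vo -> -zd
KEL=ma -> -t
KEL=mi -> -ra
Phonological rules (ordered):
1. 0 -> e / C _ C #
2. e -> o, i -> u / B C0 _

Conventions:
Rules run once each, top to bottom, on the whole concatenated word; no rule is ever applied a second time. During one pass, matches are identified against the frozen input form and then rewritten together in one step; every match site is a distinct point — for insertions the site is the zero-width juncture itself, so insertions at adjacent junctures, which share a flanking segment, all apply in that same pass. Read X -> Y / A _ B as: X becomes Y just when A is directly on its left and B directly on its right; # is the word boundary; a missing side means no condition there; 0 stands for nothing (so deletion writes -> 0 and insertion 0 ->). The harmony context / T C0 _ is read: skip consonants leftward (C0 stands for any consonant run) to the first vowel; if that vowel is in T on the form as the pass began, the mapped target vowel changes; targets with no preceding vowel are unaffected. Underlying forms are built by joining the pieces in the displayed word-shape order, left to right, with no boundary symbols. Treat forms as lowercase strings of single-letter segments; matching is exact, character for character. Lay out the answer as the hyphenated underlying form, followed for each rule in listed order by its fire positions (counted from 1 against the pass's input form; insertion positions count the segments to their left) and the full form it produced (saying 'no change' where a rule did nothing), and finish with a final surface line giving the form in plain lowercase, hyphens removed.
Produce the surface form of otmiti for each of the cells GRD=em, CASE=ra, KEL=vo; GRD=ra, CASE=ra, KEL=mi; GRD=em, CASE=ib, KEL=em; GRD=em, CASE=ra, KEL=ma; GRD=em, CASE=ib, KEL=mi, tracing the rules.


cell GRD=em, CASE=ra, KEL=vo:
underlying: otmiti-az-uf-zd
1. 0 -> e / C _ C #: inserts after position(s) 11: otmitiazufzed
2. e -> o, i -> u / B C0 _: fires at position(s) 4, 12: otmutiazufzod
surface: otmutiazufzod

cell GRD=ra, CASE=ra, KEL=mi:
underlying: otmiti-ub-uf-ra
1. 0 -> e / C _ C #: no change
2. e -> o, i -> u / B C0 _: fires at position(s) 4: otmutiubufra
surface: otmutiubufra

cell GRD=em, CASE=ib, KEL=em:
underlying: otmiti-az-ra-vav
1. 0 -> e / C _ C #: no change
2. e -> o, i -> u / B C0 _: fires at position(s) 4: otmutiazravav
surface: otmutiazravav

cell GRD=em, CASE=ra, KEL=ma:
underlying: otmiti-az-uf-t
1. 0 -> e / C _ C #: inserts after position(s) 10: otmitiazufet
2. e -> o, i -> u / B C0 _: fires at position(s) 4, 11: otmutiazufot
surface: otmutiazufot

cell GRD=em, CASE=ib, KEL=mi:
underlying: otmiti-az-ra-ra
1. 0 -> e / C _ C #: no change
2. e -> o, i -> u / B C0 _: fires at position(s) 4: otmutiazrara
surface: otmutiazrara


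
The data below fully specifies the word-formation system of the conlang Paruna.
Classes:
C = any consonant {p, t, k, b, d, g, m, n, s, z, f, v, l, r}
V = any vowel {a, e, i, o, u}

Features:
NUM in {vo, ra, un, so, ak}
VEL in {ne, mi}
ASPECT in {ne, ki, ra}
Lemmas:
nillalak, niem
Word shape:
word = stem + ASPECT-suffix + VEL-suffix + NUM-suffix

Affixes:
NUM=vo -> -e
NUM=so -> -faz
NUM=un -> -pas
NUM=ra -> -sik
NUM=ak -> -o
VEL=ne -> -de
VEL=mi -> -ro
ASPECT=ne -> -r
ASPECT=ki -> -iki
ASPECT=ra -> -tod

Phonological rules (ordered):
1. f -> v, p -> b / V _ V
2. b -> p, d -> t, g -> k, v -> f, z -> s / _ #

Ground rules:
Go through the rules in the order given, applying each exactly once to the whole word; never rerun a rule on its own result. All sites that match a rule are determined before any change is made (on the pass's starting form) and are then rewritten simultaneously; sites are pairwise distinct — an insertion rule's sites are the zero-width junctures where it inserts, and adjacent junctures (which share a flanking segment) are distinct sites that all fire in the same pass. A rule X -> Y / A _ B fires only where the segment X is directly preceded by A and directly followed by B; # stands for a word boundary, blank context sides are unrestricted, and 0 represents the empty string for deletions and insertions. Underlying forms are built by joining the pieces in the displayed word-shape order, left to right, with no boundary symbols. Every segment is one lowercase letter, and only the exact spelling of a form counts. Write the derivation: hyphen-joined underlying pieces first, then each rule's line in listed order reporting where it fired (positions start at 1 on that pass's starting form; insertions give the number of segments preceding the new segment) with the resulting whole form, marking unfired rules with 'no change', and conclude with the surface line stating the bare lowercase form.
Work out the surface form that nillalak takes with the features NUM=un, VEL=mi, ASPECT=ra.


underlying: nillalak-tod-ro-pas
1. f -> v, p -> b / V _ V: fires at position(s) 14: nillalaktodrobas
2. b -> p, d -> t, g -> k, v -> f, z -> s / _ #: no change
surface: nillalaktodrobas
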